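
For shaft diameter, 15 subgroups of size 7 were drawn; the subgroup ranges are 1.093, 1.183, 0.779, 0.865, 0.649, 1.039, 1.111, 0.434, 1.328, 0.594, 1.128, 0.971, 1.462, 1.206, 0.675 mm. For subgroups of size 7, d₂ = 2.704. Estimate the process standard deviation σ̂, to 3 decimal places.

R̄ = (1.093 + 1.183 + 0.779 + 0.865 + 0.649 + 1.039 + 1.111 + 0.434 + 1.328 + 0.594 + 1.128 + 0.971 + 1.462 + 1.206 + 0.675) / 15 = 0.9678
σ̂ = R̄ / d₂ = 0.9678 / 2.704 = 0.3579

0.358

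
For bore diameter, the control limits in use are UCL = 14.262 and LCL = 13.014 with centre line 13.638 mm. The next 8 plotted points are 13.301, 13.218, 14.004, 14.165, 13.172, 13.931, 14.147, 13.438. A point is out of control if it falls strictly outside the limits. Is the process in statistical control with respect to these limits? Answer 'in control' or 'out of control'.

in control

All 8 points lie within [13.014, 14.262].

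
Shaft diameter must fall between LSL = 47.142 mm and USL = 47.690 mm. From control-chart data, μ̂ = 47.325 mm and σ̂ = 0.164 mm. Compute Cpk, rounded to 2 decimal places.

0.37

Cpu = (USL − μ̂) / (3σ̂) = (47.690 − 47.325) / (3 × 0.164) = 0.7419; Cpl = (μ̂ − LSL) / (3σ̂) = (47.325 − 47.142) / (3 × 0.164) = 0.3720; Cpk = min(Cpu, Cpl) = 0.3720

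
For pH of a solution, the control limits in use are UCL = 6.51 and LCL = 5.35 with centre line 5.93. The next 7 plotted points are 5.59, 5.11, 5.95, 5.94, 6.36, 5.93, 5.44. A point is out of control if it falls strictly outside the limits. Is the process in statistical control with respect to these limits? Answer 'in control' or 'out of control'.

out of control

Compare each point to [5.35, 6.51]: sample 2 = 5.11 < LCL.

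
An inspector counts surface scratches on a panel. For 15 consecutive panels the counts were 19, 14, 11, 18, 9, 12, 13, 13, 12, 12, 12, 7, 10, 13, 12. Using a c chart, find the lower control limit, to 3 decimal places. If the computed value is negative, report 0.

c̄ = (19 + 14 + 11 + 18 + 9 + 12 + 13 + 13 + 12 + 12 + 12 + 7 + 10 + 13 + 12) / 15 = 187 / 15 = 12.4667
LCL = c̄ − 3√c̄ = 12.4667 − 3 × 3.5308 = 1.8742

1.874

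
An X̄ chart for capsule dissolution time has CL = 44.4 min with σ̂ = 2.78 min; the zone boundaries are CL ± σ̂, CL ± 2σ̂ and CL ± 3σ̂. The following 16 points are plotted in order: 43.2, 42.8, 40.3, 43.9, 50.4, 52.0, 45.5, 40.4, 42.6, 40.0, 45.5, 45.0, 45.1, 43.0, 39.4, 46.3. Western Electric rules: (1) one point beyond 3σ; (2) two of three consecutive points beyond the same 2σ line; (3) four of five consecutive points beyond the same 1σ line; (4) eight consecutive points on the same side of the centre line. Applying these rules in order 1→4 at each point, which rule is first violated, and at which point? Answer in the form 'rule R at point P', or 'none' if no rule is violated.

rule 2 at point 6

Zone of each point (C = within 1σ̂, B = 1σ̂–2σ̂, A = 2σ̂–3σ̂, * = beyond 3σ̂; sign = side of CL): 1:-C, 2:-C, 3:-B, 4:-C, 5:+A, 6:+A, 7:+C, 8:-B, 9:-C, 10:-B, 11:+C, 12:+C, 13:+C, 14:-C, 15:-B, 16:+C
Rule 2 (two of three consecutive points beyond the same 2σ limit) is satisfied at point 6.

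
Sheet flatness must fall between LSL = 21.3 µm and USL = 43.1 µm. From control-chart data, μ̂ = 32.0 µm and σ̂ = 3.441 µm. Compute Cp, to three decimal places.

1.056

Cp = (USL − LSL) / (6σ̂) = (43.1 − 21.3) / (6 × 3.441) = 21.8000 / 20.6460 = 1.0559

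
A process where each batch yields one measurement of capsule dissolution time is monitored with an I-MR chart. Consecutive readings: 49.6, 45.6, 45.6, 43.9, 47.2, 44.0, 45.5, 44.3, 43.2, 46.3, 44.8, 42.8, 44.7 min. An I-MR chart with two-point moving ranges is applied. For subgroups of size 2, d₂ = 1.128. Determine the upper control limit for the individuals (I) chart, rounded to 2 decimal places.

50.62

X̄ = (49.6 + 45.6 + 45.6 + 43.9 + 47.2 + 44.0 + 45.5 + 44.3 + 43.2 + 46.3 + 44.8 + 42.8 + 44.7) / 13 = 45.1923
Moving ranges: 4.0, 0.0, 1.7, 3.3, 3.2, 1.5, 1.2, 1.1, 3.1, 1.5, 2.0, 1.9; M̄R̄ = 24.5000 / 12 = 2.0417
UCL = X̄ + 3·M̄R̄/d₂ = 45.1923 + 3 × 2.0417 / 1.128 = 50.6223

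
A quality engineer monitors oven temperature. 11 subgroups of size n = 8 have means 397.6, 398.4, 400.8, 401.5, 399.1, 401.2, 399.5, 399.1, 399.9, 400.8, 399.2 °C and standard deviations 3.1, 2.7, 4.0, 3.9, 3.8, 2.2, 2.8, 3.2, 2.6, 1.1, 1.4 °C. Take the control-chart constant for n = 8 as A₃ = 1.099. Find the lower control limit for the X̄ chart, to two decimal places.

X̄̄ = (397.6 + 398.4 + 400.8 + 401.5 + 399.1 + 401.2 + 399.5 + 399.1 + 399.9 + 400.8 + 399.2) / 11 = 399.7364
s̄ = (3.1 + 2.7 + 4.0 + 3.9 + 3.8 + 2.2 + 2.8 + 3.2 + 2.6 + 1.1 + 1.4) / 11 = 2.8000
LCL = X̄̄ − A₃·s̄ = 399.7364 − 1.099 × 2.8000 = 396.6592

396.66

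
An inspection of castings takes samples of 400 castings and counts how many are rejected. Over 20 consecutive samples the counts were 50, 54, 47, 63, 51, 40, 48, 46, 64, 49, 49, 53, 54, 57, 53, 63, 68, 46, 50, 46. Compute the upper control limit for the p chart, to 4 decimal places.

0.1820

p̄ = Σdᵢ / (k·n) = 1051 / (20 × 400) = 0.13137
UCL = p̄ + 3·√(p̄(1−p̄)/n) = 0.13137 + 3 × √(0.13137×0.86862/400) = 0.13137 + 3 × 0.01689 = 0.18205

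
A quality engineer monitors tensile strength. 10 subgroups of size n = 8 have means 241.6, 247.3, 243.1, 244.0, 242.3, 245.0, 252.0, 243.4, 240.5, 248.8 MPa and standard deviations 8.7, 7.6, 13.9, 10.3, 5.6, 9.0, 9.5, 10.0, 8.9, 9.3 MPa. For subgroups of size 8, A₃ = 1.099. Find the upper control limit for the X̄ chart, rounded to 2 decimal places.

X̄̄ = (241.6 + 247.3 + 243.1 + 244.0 + 242.3 + 245.0 + 252.0 + 243.4 + 240.5 + 248.8) / 10 = 244.8000
s̄ = (8.7 + 7.6 + 13.9 + 10.3 + 5.6 + 9.0 + 9.5 + 10.0 + 8.9 + 9.3) / 10 = 9.2800
UCL = X̄̄ + A₃·s̄ = 244.8000 + 1.099 × 9.2800 = 254.9987

255.00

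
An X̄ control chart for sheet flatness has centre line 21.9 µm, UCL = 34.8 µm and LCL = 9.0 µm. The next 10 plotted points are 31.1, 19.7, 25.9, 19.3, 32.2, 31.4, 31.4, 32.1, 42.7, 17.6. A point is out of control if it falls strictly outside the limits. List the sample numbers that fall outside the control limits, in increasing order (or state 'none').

9

Compare each point to [9.0, 34.8]: sample 9 = 42.7 > UCL.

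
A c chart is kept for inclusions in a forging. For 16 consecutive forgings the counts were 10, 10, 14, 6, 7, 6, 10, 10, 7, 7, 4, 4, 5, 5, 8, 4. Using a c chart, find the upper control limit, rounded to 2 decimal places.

15.42

c̄ = (10 + 10 + 14 + 6 + 7 + 6 + 10 + 10 + 7 + 7 + 4 + 4 + 5 + 5 + 8 + 4) / 16 = 117 / 16 = 7.3125
UCL = c̄ + 3√c̄ = 7.3125 + 3 × √7.3125 = 7.3125 + 3 × 2.7042 = 15.4250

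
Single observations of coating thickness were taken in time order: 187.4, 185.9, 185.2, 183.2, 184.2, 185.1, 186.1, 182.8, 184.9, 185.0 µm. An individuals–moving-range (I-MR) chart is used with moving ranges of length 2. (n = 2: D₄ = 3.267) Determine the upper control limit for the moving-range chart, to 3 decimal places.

4.574

Moving ranges: 1.5, 0.7, 2.0, 1.0, 0.9, 1.0, 3.3, 2.1, 0.1; M̄R̄ = 12.6000 / 9 = 1.4000
UCL_MR = D₄·M̄R̄ = 3.267 × 1.4000 = 4.5738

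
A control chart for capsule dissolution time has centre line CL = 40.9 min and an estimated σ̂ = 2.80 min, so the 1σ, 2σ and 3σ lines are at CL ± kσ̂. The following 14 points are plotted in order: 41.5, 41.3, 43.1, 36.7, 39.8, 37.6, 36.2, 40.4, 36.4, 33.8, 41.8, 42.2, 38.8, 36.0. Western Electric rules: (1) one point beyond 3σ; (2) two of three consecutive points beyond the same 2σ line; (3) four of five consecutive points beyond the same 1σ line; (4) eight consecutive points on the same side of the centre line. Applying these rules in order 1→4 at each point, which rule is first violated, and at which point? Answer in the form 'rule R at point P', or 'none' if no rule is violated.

Zone of each point (C = within 1σ̂, B = 1σ̂–2σ̂, A = 2σ̂–3σ̂, * = beyond 3σ̂; sign = side of CL): 1:+C, 2:+C, 3:+C, 4:-B, 5:-C, 6:-B, 7:-B, 8:-C, 9:-B, 10:-A, 11:+C, 12:+C, 13:-C, 14:-B
Rule 3 (four of five consecutive points beyond the same 1σ limit) is satisfied at point 10.

rule 3 at point 10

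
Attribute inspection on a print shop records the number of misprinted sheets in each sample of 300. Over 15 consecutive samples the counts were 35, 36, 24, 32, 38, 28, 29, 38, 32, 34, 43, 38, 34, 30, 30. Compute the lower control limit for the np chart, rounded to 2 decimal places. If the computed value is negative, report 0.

p̄ = Σdᵢ / (k·n) = 501 / (15 × 300) = 0.11133
LCL = np̄ − 3·√(np̄(1−p̄)) = 33.4000 − 3 × 5.4481 = 17.0558

17.06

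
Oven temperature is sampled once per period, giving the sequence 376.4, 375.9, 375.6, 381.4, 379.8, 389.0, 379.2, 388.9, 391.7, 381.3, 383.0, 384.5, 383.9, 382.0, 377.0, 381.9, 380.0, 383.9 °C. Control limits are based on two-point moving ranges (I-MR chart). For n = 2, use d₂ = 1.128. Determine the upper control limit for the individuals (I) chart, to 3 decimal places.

X̄ = (376.4 + 375.9 + 375.6 + 381.4 + 379.8 + 389.0 + 379.2 + 388.9 + 391.7 + 381.3 + 383.0 + 384.5 + 383.9 + 382.0 + 377.0 + 381.9 + 380.0 + 383.9) / 18 = 381.9667
Moving ranges: 0.5, 0.3, 5.8, 1.6, 9.2, 9.8, 9.7, 2.8, 10.4, 1.7, 1.5, 0.6, 1.9, 5.0, 4.9, 1.9, 3.9; M̄R̄ = 71.5000 / 17 = 4.2059
UCL = X̄ + 3·M̄R̄/d₂ = 381.9667 + 3 × 4.2059 / 1.128 = 393.1525

393.153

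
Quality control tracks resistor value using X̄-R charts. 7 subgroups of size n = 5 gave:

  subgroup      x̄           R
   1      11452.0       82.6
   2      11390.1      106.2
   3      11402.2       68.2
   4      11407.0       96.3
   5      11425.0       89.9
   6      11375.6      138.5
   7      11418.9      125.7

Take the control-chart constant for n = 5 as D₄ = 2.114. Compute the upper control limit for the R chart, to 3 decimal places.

213.635

R̄ = (82.6 + 106.2 + 68.2 + 96.3 + 89.9 + 138.5 + 125.7) / 7 = 707.4000 / 7 = 101.0571
UCL_R = D₄·R̄ = 2.114 × 101.0571 = 213.6348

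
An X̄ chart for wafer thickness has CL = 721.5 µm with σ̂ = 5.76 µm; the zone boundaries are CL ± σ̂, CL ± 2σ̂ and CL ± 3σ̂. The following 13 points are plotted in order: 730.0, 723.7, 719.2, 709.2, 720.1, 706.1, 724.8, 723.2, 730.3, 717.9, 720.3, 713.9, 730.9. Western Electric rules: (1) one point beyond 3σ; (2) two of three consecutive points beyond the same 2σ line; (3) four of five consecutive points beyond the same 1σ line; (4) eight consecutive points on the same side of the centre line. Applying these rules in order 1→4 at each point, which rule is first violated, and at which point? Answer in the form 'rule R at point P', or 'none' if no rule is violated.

rule 2 at point 6

Zone of each point (C = within 1σ̂, B = 1σ̂–2σ̂, A = 2σ̂–3σ̂, * = beyond 3σ̂; sign = side of CL): 1:+B, 2:+C, 3:-C, 4:-A, 5:-C, 6:-A, 7:+C, 8:+C, 9:+B, 10:-C, 11:-C, 12:-B, 13:+B
Rule 2 (two of three consecutive points beyond the same 2σ limit) is satisfied at point 6.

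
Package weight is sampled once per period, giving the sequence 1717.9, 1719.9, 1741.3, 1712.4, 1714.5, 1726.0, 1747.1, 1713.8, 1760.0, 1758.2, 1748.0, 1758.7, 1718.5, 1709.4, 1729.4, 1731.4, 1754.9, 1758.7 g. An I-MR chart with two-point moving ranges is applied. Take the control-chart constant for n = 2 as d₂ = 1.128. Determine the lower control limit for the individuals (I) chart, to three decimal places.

1689.425

X̄ = (1717.9 + 1719.9 + 1741.3 + 1712.4 + 1714.5 + 1726.0 + 1747.1 + 1713.8 + 1760.0 + 1758.2 + 1748.0 + 1758.7 + 1718.5 + 1709.4 + 1729.4 + 1731.4 + 1754.9 + 1758.7) / 18 = 1734.4500
Moving ranges: 2.0, 21.4, 28.9, 2.1, 11.5, 21.1, 33.3, 46.2, 1.8, 10.2, 10.7, 40.2, 9.1, 20.0, 2.0, 23.5, 3.8; M̄R̄ = 287.8000 / 17 = 16.9294
LCL = X̄ − 3·M̄R̄/d₂ = 1734.4500 − 3 × 16.9294 / 1.128 = 1689.4250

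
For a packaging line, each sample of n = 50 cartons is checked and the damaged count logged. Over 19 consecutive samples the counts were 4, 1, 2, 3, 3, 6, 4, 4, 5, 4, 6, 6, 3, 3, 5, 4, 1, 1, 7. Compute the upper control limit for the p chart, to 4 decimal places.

p̄ = Σdᵢ / (k·n) = 72 / (19 × 50) = 0.07579
UCL = p̄ + 3·√(p̄(1−p̄)/n) = 0.07579 + 3 × √(0.07579×0.92421/50) = 0.07579 + 3 × 0.03743 = 0.18808

0.1881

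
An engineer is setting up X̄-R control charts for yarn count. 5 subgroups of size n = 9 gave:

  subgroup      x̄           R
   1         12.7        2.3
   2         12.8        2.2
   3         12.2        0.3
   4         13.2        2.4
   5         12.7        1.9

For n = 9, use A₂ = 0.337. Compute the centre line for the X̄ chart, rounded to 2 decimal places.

X̄̄ = (12.7 + 12.8 + 12.2 + 13.2 + 12.7) / 5 = 63.6000 / 5 = 12.7200
CL = X̄̄ = 12.7200

12.72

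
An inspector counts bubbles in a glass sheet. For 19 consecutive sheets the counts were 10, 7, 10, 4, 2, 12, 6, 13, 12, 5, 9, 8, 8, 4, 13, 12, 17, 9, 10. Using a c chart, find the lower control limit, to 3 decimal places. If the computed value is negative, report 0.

c̄ = (10 + 7 + 10 + 4 + 2 + 12 + 6 + 13 + 12 + 5 + 9 + 8 + 8 + 4 + 13 + 12 + 17 + 9 + 10) / 19 = 171 / 19 = 9.0000
LCL = c̄ − 3√c̄ = 9.0000 − 3 × 3.0000 = 0.0000

0.000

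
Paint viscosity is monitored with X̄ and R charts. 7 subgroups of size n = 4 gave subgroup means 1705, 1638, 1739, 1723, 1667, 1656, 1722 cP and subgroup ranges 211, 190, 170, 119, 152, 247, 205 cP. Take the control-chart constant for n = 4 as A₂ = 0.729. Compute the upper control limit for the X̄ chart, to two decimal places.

1827.62

X̄̄ = (1705 + 1638 + 1739 + 1723 + 1667 + 1656 + 1722) / 7 = 11850.0000 / 7 = 1692.8571
R̄ = (211 + 190 + 170 + 119 + 152 + 247 + 205) / 7 = 1294.0000 / 7 = 184.8571
UCL = X̄̄ + A₂·R̄ = 1692.8571 + 0.729 × 184.8571 = 1827.6180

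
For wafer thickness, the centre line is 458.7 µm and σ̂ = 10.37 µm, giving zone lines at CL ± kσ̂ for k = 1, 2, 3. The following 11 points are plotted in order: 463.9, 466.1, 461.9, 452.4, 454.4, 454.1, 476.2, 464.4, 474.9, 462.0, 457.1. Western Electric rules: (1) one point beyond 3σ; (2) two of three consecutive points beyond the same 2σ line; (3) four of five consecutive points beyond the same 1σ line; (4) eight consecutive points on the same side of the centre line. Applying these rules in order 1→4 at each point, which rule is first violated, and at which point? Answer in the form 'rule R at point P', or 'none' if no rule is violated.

none

Zone of each point (C = within 1σ̂, B = 1σ̂–2σ̂, A = 2σ̂–3σ̂, * = beyond 3σ̂; sign = side of CL): 1:+C, 2:+C, 3:+C, 4:-C, 5:-C, 6:-C, 7:+B, 8:+C, 9:+B, 10:+C, 11:-C
No rule fires across all 11 points.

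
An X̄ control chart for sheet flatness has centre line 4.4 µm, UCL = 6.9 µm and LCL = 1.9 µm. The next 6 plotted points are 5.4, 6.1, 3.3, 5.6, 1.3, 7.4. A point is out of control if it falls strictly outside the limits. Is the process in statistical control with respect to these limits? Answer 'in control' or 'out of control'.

out of control

Compare each point to [1.9, 6.9]: sample 5 = 1.3 < LCL; sample 6 = 7.4 > UCL.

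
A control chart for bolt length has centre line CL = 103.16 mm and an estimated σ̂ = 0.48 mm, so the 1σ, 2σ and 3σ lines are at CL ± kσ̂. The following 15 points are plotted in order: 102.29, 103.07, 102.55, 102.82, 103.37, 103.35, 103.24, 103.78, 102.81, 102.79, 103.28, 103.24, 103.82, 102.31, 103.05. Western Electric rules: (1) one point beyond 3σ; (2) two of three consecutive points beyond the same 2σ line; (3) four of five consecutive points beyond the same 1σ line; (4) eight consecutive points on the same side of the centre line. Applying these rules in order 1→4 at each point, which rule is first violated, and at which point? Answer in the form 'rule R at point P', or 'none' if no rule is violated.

none

Zone of each point (C = within 1σ̂, B = 1σ̂–2σ̂, A = 2σ̂–3σ̂, * = beyond 3σ̂; sign = side of CL): 1:-B, 2:-C, 3:-B, 4:-C, 5:+C, 6:+C, 7:+C, 8:+B, 9:-C, 10:-C, 11:+C, 12:+C, 13:+B, 14:-B, 15:-C
No rule fires across all 15 points.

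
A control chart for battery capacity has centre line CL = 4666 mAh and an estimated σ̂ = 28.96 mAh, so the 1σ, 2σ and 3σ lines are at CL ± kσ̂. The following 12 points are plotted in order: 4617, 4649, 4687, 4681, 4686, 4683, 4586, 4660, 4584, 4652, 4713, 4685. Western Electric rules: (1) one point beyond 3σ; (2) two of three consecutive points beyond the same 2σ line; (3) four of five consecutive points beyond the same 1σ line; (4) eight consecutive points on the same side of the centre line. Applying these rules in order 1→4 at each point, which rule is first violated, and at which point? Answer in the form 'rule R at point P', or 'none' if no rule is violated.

Zone of each point (C = within 1σ̂, B = 1σ̂–2σ̂, A = 2σ̂–3σ̂, * = beyond 3σ̂; sign = side of CL): 1:-B, 2:-C, 3:+C, 4:+C, 5:+C, 6:+C, 7:-A, 8:-C, 9:-A, 10:-C, 11:+B, 12:+C
Rule 2 (two of three consecutive points beyond the same 2σ limit) is satisfied at point 9.

rule 2 at point 9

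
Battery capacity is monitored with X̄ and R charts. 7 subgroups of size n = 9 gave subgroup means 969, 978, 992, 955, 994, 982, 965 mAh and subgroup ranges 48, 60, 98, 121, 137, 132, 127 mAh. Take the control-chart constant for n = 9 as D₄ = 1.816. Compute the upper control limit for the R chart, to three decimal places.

R̄ = (48 + 60 + 98 + 121 + 137 + 132 + 127) / 7 = 723.0000 / 7 = 103.2857
UCL_R = D₄·R̄ = 1.816 × 103.2857 = 187.5669

187.567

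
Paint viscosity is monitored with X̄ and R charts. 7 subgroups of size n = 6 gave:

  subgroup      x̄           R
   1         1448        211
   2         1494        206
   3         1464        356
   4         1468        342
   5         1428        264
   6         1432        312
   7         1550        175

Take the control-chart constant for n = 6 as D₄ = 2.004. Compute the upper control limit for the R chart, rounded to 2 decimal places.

534.21

R̄ = (211 + 206 + 356 + 342 + 264 + 312 + 175) / 7 = 1866.0000 / 7 = 266.5714
UCL_R = D₄·R̄ = 2.004 × 266.5714 = 534.2091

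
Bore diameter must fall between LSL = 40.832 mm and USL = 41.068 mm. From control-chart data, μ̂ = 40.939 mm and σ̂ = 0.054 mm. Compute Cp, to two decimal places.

Cp = (USL − LSL) / (6σ̂) = (41.068 − 40.832) / (6 × 0.054) = 0.2360 / 0.3240 = 0.7284

0.73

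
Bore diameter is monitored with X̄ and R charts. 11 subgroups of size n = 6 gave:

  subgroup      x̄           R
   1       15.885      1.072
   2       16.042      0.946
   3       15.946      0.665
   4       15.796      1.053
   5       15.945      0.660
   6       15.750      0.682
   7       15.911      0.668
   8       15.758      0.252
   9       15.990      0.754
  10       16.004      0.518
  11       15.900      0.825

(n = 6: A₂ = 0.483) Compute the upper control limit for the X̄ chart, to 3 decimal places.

X̄̄ = (15.885 + 16.042 + 15.946 + 15.796 + 15.945 + 15.750 + 15.911 + 15.758 + 15.990 + 16.004 + 15.900) / 11 = 174.9270 / 11 = 15.9025
R̄ = (1.072 + 0.946 + 0.665 + 1.053 + 0.660 + 0.682 + 0.668 + 0.252 + 0.754 + 0.518 + 0.825) / 11 = 8.0950 / 11 = 0.7359
UCL = X̄̄ + A₂·R̄ = 15.9025 + 0.483 × 0.7359 = 16.2579

16.258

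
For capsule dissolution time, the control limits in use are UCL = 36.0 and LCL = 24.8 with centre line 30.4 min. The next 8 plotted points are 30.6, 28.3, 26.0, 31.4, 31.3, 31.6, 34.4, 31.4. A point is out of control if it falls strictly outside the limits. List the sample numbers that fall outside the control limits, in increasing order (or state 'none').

none

All 8 points lie within [24.8, 36.0].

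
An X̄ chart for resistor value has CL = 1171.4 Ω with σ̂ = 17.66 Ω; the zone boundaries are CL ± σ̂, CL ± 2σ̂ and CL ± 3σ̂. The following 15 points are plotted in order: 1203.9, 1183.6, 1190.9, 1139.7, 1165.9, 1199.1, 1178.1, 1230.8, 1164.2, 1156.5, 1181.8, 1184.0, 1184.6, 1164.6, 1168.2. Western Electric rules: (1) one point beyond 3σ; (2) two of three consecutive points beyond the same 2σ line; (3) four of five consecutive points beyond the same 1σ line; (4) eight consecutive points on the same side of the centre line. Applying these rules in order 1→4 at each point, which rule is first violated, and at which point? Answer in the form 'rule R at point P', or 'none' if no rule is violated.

rule 1 at point 8

Zone of each point (C = within 1σ̂, B = 1σ̂–2σ̂, A = 2σ̂–3σ̂, * = beyond 3σ̂; sign = side of CL): 1:+B, 2:+C, 3:+B, 4:-B, 5:-C, 6:+B, 7:+C, 8:+*, 9:-C, 10:-C, 11:+C, 12:+C, 13:+C, 14:-C, 15:-C
Rule 1 (one point beyond the 3σ limits) is satisfied at point 8.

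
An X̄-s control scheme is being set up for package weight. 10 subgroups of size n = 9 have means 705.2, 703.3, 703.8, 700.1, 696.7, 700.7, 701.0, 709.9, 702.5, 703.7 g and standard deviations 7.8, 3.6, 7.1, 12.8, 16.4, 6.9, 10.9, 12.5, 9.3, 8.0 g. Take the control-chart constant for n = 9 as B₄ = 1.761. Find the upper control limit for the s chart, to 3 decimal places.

16.782

s̄ = (7.8 + 3.6 + 7.1 + 12.8 + 16.4 + 6.9 + 10.9 + 12.5 + 9.3 + 8.0) / 10 = 9.5300
UCL_s = B₄·s̄ = 1.761 × 9.5300 = 16.7823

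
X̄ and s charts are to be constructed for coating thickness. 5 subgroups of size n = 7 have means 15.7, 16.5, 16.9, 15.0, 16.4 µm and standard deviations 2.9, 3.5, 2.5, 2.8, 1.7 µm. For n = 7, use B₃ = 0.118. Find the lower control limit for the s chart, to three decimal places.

0.316

s̄ = (2.9 + 3.5 + 2.5 + 2.8 + 1.7) / 5 = 2.6800
LCL_s = B₃·s̄ = 0.118 × 2.6800 = 0.3162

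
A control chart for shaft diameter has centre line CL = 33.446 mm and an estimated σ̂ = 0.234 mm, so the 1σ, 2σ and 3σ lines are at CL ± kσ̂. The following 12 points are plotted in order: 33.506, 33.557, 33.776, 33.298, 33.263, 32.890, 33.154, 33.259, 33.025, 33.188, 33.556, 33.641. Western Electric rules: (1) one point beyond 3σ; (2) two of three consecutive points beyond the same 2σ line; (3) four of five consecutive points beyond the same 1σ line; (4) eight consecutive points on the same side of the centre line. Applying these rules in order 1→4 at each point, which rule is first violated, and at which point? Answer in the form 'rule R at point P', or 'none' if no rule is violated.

Zone of each point (C = within 1σ̂, B = 1σ̂–2σ̂, A = 2σ̂–3σ̂, * = beyond 3σ̂; sign = side of CL): 1:+C, 2:+C, 3:+B, 4:-C, 5:-C, 6:-A, 7:-B, 8:-C, 9:-B, 10:-B, 11:+C, 12:+C
Rule 3 (four of five consecutive points beyond the same 1σ limit) is satisfied at point 10.

rule 3 at point 10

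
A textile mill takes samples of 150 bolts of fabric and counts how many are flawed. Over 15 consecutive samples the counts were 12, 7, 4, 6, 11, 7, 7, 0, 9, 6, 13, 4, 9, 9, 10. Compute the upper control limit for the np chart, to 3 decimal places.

p̄ = Σdᵢ / (k·n) = 114 / (15 × 150) = 0.05067
UCL = np̄ + 3·√(np̄(1−p̄)) = 7.6000 + 3 × √(7.6000×0.94933) = 7.6000 + 3 × 2.6861 = 15.6582

15.658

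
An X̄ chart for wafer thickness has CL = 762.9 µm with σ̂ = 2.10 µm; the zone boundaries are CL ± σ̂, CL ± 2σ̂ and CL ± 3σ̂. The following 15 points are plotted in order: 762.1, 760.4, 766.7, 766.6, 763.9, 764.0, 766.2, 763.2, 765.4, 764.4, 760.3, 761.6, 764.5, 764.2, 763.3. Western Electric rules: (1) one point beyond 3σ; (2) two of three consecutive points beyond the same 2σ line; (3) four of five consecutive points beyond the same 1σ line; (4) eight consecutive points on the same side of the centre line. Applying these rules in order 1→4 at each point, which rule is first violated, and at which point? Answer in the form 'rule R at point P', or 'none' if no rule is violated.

rule 4 at point 10

Zone of each point (C = within 1σ̂, B = 1σ̂–2σ̂, A = 2σ̂–3σ̂, * = beyond 3σ̂; sign = side of CL): 1:-C, 2:-B, 3:+B, 4:+B, 5:+C, 6:+C, 7:+B, 8:+C, 9:+B, 10:+C, 11:-B, 12:-C, 13:+C, 14:+C, 15:+C
Rule 4 (eight consecutive points on the same side of the centre line) is satisfied at point 10.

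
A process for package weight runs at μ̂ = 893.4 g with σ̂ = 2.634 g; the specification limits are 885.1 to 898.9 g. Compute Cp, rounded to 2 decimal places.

0.87

Cp = (USL − LSL) / (6σ̂) = (898.9 − 885.1) / (6 × 2.634) = 13.8000 / 15.8040 = 0.8732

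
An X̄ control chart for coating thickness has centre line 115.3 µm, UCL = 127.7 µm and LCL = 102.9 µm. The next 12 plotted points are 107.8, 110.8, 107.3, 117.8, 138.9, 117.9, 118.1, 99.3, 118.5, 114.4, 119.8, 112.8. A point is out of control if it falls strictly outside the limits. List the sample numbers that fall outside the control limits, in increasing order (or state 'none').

Compare each point to [102.9, 127.7]: sample 5 = 138.9 > UCL; sample 8 = 99.3 < LCL.

5, 8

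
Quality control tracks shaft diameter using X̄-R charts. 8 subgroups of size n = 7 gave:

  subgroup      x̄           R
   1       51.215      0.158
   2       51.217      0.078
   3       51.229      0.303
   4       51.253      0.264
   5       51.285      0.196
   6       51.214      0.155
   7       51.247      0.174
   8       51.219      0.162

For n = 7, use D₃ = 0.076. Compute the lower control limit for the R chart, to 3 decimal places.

0.014

R̄ = (0.158 + 0.078 + 0.303 + 0.264 + 0.196 + 0.155 + 0.174 + 0.162) / 8 = 1.4900 / 8 = 0.1862
LCL_R = D₃·R̄ = 0.076 × 0.1862 = 0.0142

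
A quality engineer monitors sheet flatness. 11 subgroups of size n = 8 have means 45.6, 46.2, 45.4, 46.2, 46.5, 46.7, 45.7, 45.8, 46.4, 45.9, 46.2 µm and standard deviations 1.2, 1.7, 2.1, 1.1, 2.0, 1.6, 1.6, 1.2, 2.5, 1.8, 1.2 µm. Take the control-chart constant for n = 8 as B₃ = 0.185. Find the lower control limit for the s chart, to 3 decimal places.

0.303

s̄ = (1.2 + 1.7 + 2.1 + 1.1 + 2.0 + 1.6 + 1.6 + 1.2 + 2.5 + 1.8 + 1.2) / 11 = 1.6364
LCL_s = B₃·s̄ = 0.185 × 1.6364 = 0.3027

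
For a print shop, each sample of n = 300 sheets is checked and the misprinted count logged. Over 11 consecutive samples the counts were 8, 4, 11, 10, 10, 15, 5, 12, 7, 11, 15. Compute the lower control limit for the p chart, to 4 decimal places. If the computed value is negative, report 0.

p̄ = Σdᵢ / (k·n) = 108 / (11 × 300) = 0.03273
LCL = p̄ − 3·√(p̄(1−p̄)/n) = 0.03273 − 3 × 0.01027 = 0.00191

0.0019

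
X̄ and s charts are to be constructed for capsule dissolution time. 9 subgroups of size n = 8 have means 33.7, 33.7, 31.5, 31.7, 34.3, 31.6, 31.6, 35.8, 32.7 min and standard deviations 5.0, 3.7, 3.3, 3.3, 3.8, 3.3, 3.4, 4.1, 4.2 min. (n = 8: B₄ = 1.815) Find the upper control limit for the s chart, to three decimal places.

s̄ = (5.0 + 3.7 + 3.3 + 3.3 + 3.8 + 3.3 + 3.4 + 4.1 + 4.2) / 9 = 3.7889
UCL_s = B₄·s̄ = 1.815 × 3.7889 = 6.8768

6.877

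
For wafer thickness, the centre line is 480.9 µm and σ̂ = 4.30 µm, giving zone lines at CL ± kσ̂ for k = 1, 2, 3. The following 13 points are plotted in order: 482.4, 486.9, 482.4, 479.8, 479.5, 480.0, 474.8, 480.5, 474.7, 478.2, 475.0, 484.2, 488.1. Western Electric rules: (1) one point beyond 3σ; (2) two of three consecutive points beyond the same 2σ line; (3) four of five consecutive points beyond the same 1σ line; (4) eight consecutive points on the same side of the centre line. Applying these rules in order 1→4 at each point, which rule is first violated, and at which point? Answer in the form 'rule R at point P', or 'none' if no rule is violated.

rule 4 at point 11

Zone of each point (C = within 1σ̂, B = 1σ̂–2σ̂, A = 2σ̂–3σ̂, * = beyond 3σ̂; sign = side of CL): 1:+C, 2:+B, 3:+C, 4:-C, 5:-C, 6:-C, 7:-B, 8:-C, 9:-B, 10:-C, 11:-B, 12:+C, 13:+B
Rule 4 (eight consecutive points on the same side of the centre line) is satisfied at point 11.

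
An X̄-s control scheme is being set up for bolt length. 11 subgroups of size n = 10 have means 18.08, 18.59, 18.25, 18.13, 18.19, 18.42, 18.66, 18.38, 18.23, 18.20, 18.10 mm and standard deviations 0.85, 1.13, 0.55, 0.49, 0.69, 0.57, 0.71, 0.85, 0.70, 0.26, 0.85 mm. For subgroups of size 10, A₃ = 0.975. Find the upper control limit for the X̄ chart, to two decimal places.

18.97

X̄̄ = (18.08 + 18.59 + 18.25 + 18.13 + 18.19 + 18.42 + 18.66 + 18.38 + 18.23 + 18.20 + 18.10) / 11 = 18.2936
s̄ = (0.85 + 1.13 + 0.55 + 0.49 + 0.69 + 0.57 + 0.71 + 0.85 + 0.70 + 0.26 + 0.85) / 11 = 0.6955
UCL = X̄̄ + A₃·s̄ = 18.2936 + 0.975 × 0.6955 = 18.9717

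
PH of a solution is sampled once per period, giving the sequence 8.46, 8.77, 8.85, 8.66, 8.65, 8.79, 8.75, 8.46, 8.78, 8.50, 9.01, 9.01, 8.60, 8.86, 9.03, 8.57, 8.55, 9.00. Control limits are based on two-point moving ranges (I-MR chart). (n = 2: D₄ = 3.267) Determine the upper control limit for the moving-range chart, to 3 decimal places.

0.757

Moving ranges: 0.31, 0.08, 0.19, 0.01, 0.14, 0.04, 0.29, 0.32, 0.28, 0.51, 0.00, 0.41, 0.26, 0.17, 0.46, 0.02, 0.45; M̄R̄ = 3.9400 / 17 = 0.2318
UCL_MR = D₄·M̄R̄ = 3.267 × 0.2318 = 0.7572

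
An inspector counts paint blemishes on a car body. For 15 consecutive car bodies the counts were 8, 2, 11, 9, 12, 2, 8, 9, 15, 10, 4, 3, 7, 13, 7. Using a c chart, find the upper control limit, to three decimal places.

c̄ = (8 + 2 + 11 + 9 + 12 + 2 + 8 + 9 + 15 + 10 + 4 + 3 + 7 + 13 + 7) / 15 = 120 / 15 = 8.0000
UCL = c̄ + 3√c̄ = 8.0000 + 3 × √8.0000 = 8.0000 + 3 × 2.8284 = 16.4853

16.485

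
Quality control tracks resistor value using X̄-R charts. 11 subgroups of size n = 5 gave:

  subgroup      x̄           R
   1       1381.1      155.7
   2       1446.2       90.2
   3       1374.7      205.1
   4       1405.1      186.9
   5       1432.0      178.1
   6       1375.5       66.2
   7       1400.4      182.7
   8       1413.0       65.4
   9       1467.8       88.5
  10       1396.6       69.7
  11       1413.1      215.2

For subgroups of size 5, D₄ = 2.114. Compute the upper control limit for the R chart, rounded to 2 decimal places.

288.98

R̄ = (155.7 + 90.2 + 205.1 + 186.9 + 178.1 + 66.2 + 182.7 + 65.4 + 88.5 + 69.7 + 215.2) / 11 = 1503.7000 / 11 = 136.7000
UCL_R = D₄·R̄ = 2.114 × 136.7000 = 288.9838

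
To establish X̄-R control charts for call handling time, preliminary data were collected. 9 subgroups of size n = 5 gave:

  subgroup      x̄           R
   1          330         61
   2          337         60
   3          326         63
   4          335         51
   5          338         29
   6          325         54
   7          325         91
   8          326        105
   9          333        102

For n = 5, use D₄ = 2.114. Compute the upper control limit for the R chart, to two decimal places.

R̄ = (61 + 60 + 63 + 51 + 29 + 54 + 91 + 105 + 102) / 9 = 616.0000 / 9 = 68.4444
UCL_R = D₄·R̄ = 2.114 × 68.4444 = 144.6916

144.69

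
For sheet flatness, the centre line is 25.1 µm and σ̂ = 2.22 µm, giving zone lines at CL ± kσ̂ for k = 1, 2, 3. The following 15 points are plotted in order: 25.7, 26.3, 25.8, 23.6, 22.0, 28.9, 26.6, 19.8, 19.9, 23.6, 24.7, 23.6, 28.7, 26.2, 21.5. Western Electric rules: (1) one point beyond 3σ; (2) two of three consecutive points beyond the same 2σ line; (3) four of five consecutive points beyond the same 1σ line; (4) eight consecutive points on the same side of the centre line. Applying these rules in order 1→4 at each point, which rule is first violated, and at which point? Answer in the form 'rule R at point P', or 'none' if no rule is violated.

Zone of each point (C = within 1σ̂, B = 1σ̂–2σ̂, A = 2σ̂–3σ̂, * = beyond 3σ̂; sign = side of CL): 1:+C, 2:+C, 3:+C, 4:-C, 5:-B, 6:+B, 7:+C, 8:-A, 9:-A, 10:-C, 11:-C, 12:-C, 13:+B, 14:+C, 15:-B
Rule 2 (two of three consecutive points beyond the same 2σ limit) is satisfied at point 9.

rule 2 at point 9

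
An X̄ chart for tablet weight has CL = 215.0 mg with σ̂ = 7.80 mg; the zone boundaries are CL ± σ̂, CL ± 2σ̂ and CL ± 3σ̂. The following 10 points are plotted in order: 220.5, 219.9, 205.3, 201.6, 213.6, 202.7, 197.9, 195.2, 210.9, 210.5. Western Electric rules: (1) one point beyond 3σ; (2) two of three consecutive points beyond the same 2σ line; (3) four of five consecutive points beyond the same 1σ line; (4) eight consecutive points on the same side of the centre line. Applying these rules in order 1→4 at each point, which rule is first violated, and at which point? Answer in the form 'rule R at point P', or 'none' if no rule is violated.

rule 3 at point 7

Zone of each point (C = within 1σ̂, B = 1σ̂–2σ̂, A = 2σ̂–3σ̂, * = beyond 3σ̂; sign = side of CL): 1:+C, 2:+C, 3:-B, 4:-B, 5:-C, 6:-B, 7:-A, 8:-A, 9:-C, 10:-C
Rule 3 (four of five consecutive points beyond the same 1σ limit) is satisfied at point 7.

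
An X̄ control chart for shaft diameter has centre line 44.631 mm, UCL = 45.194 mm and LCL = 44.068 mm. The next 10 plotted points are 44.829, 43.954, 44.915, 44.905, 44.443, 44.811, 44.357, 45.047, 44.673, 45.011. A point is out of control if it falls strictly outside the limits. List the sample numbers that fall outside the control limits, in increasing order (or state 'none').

2

Compare each point to [44.068, 45.194]: sample 2 = 43.954 < LCL.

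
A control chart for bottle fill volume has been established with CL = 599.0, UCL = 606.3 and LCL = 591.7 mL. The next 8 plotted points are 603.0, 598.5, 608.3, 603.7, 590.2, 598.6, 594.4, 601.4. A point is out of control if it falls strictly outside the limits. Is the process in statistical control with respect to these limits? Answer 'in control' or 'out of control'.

out of control

Compare each point to [591.7, 606.3]: sample 3 = 608.3 > UCL; sample 5 = 590.2 < LCL.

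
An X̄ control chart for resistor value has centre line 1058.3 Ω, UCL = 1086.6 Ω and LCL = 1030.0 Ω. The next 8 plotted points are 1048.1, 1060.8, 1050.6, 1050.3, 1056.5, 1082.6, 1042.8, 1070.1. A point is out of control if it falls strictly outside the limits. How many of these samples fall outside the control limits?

0

All 8 points lie within [1030.0, 1086.6].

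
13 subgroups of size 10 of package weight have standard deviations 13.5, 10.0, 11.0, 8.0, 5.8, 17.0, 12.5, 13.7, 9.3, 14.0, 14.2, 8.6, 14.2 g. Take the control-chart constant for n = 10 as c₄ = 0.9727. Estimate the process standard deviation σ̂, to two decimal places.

12.00

s̄ = (13.5 + 10.0 + 11.0 + 8.0 + 5.8 + 17.0 + 12.5 + 13.7 + 9.3 + 14.0 + 14.2 + 8.6 + 14.2) / 13 = 11.6769
σ̂ = s̄ / c₄ = 11.6769 / 0.9727 = 12.0047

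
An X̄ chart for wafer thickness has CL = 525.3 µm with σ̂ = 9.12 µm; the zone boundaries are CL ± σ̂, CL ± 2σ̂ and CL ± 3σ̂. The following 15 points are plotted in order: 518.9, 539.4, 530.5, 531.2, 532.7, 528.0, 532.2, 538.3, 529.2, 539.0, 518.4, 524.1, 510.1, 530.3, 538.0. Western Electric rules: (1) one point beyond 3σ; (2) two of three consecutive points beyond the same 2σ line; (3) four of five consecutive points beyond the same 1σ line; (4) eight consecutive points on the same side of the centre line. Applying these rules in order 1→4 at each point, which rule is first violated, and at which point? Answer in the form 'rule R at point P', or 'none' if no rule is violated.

Zone of each point (C = within 1σ̂, B = 1σ̂–2σ̂, A = 2σ̂–3σ̂, * = beyond 3σ̂; sign = side of CL): 1:-C, 2:+B, 3:+C, 4:+C, 5:+C, 6:+C, 7:+C, 8:+B, 9:+C, 10:+B, 11:-C, 12:-C, 13:-B, 14:+C, 15:+B
Rule 4 (eight consecutive points on the same side of the centre line) is satisfied at point 9.

rule 4 at point 9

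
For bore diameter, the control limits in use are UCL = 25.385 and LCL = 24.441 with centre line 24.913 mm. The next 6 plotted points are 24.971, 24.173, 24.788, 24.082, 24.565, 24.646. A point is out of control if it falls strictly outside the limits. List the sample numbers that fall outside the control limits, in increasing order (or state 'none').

2, 4

Compare each point to [24.441, 25.385]: sample 2 = 24.173 < LCL; sample 4 = 24.082 < LCL.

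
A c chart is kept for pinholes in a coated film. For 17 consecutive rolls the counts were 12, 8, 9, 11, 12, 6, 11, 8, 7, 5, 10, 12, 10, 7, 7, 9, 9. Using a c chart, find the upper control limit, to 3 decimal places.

c̄ = (12 + 8 + 9 + 11 + 12 + 6 + 11 + 8 + 7 + 5 + 10 + 12 + 10 + 7 + 7 + 9 + 9) / 17 = 153 / 17 = 9.0000
UCL = c̄ + 3√c̄ = 9.0000 + 3 × √9.0000 = 9.0000 + 3 × 3.0000 = 18.0000

18.000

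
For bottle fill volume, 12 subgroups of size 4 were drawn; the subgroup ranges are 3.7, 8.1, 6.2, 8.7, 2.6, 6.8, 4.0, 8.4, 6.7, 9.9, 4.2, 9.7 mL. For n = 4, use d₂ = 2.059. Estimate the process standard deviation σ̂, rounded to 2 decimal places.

R̄ = (3.7 + 8.1 + 6.2 + 8.7 + 2.6 + 6.8 + 4.0 + 8.4 + 6.7 + 9.9 + 4.2 + 9.7) / 12 = 6.5833
σ̂ = R̄ / d₂ = 6.5833 / 2.059 = 3.1973

3.20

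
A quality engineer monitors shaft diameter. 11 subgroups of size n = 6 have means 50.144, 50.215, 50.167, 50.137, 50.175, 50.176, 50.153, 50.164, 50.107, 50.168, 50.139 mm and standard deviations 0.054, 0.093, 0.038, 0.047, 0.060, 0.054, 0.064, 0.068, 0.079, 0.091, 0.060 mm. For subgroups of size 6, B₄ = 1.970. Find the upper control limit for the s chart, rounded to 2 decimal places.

0.13

s̄ = (0.054 + 0.093 + 0.038 + 0.047 + 0.060 + 0.054 + 0.064 + 0.068 + 0.079 + 0.091 + 0.060) / 11 = 0.0644
UCL_s = B₄·s̄ = 1.970 × 0.0644 = 0.1268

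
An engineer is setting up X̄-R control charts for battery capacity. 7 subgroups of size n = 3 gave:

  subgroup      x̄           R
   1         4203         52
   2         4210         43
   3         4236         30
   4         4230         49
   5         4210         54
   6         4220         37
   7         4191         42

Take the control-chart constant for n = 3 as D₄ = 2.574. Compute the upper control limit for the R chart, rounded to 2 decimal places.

R̄ = (52 + 43 + 30 + 49 + 54 + 37 + 42) / 7 = 307.0000 / 7 = 43.8571
UCL_R = D₄·R̄ = 2.574 × 43.8571 = 112.8883

112.89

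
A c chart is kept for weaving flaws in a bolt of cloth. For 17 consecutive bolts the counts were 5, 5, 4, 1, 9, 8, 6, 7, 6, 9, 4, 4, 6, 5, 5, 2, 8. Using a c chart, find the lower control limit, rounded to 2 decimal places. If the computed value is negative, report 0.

0.00

c̄ = (5 + 5 + 4 + 1 + 9 + 8 + 6 + 7 + 6 + 9 + 4 + 4 + 6 + 5 + 5 + 2 + 8) / 17 = 94 / 17 = 5.5294
LCL = c̄ − 3√c̄ = 5.5294 − 3 × 2.3515 = -1.5250 → 0 (cannot be negative)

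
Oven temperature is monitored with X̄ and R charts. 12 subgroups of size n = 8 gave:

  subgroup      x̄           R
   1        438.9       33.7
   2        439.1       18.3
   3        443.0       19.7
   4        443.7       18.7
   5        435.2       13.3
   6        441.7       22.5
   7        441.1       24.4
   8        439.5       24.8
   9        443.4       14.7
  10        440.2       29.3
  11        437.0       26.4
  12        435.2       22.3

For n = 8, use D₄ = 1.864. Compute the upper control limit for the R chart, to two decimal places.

41.64

R̄ = (33.7 + 18.3 + 19.7 + 18.7 + 13.3 + 22.5 + 24.4 + 24.8 + 14.7 + 29.3 + 26.4 + 22.3) / 12 = 268.1000 / 12 = 22.3417
UCL_R = D₄·R̄ = 1.864 × 22.3417 = 41.6449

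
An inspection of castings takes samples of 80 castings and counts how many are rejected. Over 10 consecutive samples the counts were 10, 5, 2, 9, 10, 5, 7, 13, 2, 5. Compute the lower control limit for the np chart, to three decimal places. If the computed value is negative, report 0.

0.000

p̄ = Σdᵢ / (k·n) = 68 / (10 × 80) = 0.08500
LCL = np̄ − 3·√(np̄(1−p̄)) = 6.8000 − 3 × 2.4944 = -0.6832 → 0 (negative, so LCL = 0)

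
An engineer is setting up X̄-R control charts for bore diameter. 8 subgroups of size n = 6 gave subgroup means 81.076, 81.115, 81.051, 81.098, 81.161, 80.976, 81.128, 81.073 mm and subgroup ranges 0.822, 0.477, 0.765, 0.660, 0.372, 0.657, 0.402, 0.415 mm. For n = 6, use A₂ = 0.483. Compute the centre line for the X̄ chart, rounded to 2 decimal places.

X̄̄ = (81.076 + 81.115 + 81.051 + 81.098 + 81.161 + 80.976 + 81.128 + 81.073) / 8 = 648.6780 / 8 = 81.0847
CL = X̄̄ = 81.0847

81.08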